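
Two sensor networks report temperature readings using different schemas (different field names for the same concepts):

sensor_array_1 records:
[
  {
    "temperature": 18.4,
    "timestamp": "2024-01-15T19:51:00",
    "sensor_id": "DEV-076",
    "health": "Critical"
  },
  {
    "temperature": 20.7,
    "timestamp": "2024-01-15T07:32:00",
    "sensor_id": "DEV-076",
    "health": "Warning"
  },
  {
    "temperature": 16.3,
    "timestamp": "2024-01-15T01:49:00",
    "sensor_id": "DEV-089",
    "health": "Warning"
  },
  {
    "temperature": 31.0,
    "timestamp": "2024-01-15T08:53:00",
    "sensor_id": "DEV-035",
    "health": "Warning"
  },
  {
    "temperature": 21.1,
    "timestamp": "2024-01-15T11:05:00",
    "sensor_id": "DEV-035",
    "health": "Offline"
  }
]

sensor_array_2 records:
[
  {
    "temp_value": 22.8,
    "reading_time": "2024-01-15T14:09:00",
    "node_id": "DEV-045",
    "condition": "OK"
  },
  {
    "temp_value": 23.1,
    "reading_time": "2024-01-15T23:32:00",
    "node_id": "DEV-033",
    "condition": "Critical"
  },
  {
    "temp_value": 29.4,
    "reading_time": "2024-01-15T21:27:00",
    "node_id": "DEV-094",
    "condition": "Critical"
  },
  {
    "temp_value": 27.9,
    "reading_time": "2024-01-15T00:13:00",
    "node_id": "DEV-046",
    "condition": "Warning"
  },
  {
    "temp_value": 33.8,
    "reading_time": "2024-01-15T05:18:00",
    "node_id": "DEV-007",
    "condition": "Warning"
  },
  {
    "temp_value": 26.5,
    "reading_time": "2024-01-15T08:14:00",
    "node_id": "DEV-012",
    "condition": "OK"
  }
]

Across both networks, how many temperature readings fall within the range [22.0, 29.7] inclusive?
5

Schema mapping: "temperature" (sensor_array_1) = "temp_value" (sensor_array_2) = temperature

Readings in [22.0, 29.7] from sensor_array_1: 0
Readings in [22.0, 29.7] from sensor_array_2: 5

Total count: 0 + 5 = 5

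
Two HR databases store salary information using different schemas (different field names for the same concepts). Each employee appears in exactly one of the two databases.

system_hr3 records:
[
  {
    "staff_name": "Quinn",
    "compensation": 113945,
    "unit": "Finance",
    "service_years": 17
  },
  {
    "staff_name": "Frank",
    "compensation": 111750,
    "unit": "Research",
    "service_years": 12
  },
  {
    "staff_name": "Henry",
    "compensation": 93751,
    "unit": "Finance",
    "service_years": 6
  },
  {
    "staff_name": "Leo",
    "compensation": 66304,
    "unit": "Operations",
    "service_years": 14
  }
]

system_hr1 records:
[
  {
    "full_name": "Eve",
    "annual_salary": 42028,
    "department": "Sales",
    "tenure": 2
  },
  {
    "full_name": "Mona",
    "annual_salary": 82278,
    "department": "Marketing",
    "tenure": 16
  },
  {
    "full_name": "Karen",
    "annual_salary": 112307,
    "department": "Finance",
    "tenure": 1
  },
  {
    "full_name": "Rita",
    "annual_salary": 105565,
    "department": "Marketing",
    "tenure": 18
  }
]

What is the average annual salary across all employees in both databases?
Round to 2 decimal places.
90991.00

Schema mapping: "compensation" (system_hr3) = "annual_salary" (system_hr1) = annual salary

All salaries: [113945, 111750, 93751, 66304, 42028, 82278, 112307, 105565]
Sum: 727928
Count: 8
Average: 727928 / 8 = 90991.00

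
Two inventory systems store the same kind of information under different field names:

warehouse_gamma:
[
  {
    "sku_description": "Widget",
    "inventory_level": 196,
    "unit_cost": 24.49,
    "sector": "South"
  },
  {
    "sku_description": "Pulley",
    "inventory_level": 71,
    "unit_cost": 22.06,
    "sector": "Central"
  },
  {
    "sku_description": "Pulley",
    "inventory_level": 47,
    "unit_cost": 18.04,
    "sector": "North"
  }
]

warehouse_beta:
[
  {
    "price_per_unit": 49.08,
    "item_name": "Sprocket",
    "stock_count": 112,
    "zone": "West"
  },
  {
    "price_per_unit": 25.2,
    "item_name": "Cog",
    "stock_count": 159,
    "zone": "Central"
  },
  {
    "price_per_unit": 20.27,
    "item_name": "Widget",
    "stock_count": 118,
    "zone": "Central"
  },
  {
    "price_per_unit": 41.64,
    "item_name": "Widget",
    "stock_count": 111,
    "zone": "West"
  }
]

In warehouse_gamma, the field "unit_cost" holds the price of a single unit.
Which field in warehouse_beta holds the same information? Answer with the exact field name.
price_per_unit

In warehouse_gamma, "unit_cost" holds the price of a single unit.
The fields in warehouse_beta are: "price_per_unit", "item_name", "stock_count", "zone".
"price_per_unit" is the match: the name refers to the same concept and its values are decimal currency amounts (e.g. 49.08, 25.2).
The other fields ("item_name", "stock_count", "zone") hold different kinds of data.

So "unit_cost" in warehouse_gamma corresponds to "price_per_unit" in warehouse_beta.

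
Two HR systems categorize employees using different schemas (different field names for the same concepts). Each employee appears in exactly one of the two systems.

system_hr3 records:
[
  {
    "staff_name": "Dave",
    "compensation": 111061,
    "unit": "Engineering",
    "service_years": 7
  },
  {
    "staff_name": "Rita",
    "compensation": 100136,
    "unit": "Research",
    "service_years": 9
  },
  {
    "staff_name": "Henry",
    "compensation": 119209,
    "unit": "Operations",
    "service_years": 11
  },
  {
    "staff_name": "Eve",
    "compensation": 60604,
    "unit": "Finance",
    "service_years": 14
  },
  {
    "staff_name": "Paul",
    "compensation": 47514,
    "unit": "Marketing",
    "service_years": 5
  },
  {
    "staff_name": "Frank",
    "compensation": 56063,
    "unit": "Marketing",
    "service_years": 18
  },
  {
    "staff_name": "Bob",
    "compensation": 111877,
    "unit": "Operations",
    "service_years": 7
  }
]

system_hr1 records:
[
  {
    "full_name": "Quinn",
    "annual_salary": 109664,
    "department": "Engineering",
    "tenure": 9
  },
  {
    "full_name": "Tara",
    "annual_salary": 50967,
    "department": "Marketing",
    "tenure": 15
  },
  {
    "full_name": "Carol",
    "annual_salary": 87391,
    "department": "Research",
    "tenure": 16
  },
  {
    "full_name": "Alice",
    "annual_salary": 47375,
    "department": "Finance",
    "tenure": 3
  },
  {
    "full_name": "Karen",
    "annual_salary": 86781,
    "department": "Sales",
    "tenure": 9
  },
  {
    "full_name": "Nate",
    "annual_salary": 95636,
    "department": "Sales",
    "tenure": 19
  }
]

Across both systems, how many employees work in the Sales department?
2

Schema mapping: "unit" (system_hr3) = "department" (system_hr1) = department

Sales employees in system_hr3: 0
Sales employees in system_hr1: 2

Total in Sales: 0 + 2 = 2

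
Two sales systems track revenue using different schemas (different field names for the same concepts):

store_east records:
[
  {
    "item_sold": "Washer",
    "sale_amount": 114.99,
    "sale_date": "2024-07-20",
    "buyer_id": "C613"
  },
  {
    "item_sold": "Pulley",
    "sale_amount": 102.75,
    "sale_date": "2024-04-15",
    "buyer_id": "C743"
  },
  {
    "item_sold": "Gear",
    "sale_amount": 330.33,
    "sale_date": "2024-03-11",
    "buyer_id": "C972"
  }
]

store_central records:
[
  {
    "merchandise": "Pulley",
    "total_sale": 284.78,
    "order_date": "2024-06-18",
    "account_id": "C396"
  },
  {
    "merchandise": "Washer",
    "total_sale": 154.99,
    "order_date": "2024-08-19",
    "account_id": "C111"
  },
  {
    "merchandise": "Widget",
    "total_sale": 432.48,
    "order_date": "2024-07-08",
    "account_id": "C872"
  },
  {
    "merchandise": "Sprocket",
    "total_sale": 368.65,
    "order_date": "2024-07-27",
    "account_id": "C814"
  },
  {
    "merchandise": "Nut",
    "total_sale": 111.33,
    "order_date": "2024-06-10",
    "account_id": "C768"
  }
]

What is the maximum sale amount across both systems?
432.48

Reconcile: "sale_amount" (store_east) = "total_sale" (store_central) = sale amount

Maximum in store_east: 330.33
Maximum in store_central: 432.48

Overall maximum: max(330.33, 432.48) = 432.48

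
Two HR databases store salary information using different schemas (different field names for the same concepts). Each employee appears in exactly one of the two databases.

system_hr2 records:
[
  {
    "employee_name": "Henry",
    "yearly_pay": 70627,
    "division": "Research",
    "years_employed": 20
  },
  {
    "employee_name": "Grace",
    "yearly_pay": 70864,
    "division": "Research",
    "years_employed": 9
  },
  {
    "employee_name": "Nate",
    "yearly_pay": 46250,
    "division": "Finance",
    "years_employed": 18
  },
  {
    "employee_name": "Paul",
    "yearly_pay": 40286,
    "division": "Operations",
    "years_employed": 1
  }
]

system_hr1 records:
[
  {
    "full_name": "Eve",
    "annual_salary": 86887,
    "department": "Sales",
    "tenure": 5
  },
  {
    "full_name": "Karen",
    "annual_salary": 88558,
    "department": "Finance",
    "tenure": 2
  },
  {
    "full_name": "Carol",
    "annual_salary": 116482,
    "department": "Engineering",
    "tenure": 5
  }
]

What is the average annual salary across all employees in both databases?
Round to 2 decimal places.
74279.14

Schema mapping: "yearly_pay" (system_hr2) = "annual_salary" (system_hr1) = annual salary

All salaries: [70627, 70864, 46250, 40286, 86887, 88558, 116482]
Sum: 519954
Count: 7
Average: 519954 / 7 = 74279.14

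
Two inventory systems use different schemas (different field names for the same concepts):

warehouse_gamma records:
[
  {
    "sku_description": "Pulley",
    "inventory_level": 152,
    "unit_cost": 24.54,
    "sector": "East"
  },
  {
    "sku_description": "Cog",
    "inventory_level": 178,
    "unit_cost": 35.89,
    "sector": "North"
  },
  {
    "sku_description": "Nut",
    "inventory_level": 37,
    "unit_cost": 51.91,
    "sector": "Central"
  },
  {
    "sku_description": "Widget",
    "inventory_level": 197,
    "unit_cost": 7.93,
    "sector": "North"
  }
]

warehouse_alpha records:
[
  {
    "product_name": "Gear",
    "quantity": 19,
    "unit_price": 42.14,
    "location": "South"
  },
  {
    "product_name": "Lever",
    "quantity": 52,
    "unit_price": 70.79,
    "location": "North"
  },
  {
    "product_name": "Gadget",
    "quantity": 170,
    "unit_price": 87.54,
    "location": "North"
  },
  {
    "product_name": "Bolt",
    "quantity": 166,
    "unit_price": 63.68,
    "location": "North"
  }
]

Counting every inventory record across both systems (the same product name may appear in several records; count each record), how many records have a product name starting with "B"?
1

Schema mapping: "sku_description" (warehouse_gamma) = "product_name" (warehouse_alpha) = product name

Records with product name starting with "B" in warehouse_gamma: 0
Records with product name starting with "B" in warehouse_alpha: 1

Total: 0 + 1 = 1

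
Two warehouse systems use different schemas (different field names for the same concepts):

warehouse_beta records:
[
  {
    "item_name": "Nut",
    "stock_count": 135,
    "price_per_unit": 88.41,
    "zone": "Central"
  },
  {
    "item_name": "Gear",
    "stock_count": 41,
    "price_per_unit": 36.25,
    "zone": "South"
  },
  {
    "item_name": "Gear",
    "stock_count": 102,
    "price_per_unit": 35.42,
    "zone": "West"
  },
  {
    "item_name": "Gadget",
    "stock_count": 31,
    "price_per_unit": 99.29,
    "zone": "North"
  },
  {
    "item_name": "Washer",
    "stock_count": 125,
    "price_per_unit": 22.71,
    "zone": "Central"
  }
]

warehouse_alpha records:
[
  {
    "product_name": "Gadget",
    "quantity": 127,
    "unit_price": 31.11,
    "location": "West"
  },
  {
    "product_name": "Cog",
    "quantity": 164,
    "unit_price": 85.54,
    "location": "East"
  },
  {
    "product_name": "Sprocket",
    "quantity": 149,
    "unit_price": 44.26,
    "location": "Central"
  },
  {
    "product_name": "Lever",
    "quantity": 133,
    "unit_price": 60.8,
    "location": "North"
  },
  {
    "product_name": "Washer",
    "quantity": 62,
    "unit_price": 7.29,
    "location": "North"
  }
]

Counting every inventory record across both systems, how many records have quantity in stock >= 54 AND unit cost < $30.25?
2

Schema mappings:
- "stock_count" (warehouse_beta) = "quantity" (warehouse_alpha) = quantity
- "price_per_unit" (warehouse_beta) = "unit_price" (warehouse_alpha) = unit cost

Records meeting both conditions in warehouse_beta: 1
Records meeting both conditions in warehouse_alpha: 1

Total: 1 + 1 = 2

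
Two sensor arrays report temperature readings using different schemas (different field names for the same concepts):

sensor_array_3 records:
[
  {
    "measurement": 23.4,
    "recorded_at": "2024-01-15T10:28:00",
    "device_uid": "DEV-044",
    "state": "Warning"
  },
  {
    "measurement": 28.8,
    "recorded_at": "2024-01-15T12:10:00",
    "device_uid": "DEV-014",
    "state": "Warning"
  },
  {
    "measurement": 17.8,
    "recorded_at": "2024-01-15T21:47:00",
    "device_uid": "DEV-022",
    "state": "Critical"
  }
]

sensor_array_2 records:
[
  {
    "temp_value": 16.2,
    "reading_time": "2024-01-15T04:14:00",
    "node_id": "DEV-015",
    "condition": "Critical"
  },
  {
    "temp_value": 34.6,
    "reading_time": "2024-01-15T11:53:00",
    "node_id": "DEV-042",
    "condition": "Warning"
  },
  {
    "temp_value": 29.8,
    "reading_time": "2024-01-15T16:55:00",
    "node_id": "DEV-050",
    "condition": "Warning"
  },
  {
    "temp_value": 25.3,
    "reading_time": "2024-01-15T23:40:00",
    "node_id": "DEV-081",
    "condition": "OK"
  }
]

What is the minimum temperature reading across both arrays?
16.2

Schema mapping: "measurement" (sensor_array_3) = "temp_value" (sensor_array_2) = temperature reading

Minimum in sensor_array_3: 17.8
Minimum in sensor_array_2: 16.2

Overall minimum: min(17.8, 16.2) = 16.2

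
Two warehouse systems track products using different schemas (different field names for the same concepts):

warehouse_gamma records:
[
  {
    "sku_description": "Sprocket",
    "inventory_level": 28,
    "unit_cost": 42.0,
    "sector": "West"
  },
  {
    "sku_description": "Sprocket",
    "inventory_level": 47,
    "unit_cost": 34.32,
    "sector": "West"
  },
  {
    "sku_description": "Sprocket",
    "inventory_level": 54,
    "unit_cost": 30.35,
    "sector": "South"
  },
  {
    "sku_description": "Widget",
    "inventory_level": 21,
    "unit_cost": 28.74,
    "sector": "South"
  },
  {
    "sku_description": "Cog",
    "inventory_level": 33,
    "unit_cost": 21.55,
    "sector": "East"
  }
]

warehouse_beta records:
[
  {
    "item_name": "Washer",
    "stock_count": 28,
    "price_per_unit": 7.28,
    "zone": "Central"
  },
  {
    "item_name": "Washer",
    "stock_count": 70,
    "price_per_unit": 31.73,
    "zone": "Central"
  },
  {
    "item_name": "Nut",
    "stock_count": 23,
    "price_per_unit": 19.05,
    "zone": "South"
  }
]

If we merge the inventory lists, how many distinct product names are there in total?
5

Schema mapping: "sku_description" (warehouse_gamma) = "item_name" (warehouse_beta) = product name

Products in warehouse_gamma: ['Cog', 'Sprocket', 'Widget']
Products in warehouse_beta: ['Nut', 'Washer']

Union (unique products): ['Cog', 'Nut', 'Sprocket', 'Washer', 'Widget']
Count: 5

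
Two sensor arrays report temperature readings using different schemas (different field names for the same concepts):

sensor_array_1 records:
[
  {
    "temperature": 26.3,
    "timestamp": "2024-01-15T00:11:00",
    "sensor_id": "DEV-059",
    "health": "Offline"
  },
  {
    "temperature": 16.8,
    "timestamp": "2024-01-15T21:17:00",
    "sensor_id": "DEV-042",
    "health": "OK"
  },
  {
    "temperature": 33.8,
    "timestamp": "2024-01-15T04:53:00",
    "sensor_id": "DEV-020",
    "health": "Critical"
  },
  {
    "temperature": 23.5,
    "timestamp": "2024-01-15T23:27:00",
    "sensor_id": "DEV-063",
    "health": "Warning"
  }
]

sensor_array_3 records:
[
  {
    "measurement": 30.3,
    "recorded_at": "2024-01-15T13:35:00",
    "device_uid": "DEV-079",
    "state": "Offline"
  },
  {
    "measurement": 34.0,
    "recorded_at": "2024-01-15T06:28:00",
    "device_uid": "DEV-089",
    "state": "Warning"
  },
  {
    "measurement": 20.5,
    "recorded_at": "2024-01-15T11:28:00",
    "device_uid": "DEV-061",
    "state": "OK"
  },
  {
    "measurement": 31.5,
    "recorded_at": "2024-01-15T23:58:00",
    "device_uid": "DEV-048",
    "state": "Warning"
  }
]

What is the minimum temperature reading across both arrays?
16.8

Schema mapping: "temperature" (sensor_array_1) = "measurement" (sensor_array_3) = temperature reading

Minimum in sensor_array_1: 16.8
Minimum in sensor_array_3: 20.5

Overall minimum: min(16.8, 20.5) = 16.8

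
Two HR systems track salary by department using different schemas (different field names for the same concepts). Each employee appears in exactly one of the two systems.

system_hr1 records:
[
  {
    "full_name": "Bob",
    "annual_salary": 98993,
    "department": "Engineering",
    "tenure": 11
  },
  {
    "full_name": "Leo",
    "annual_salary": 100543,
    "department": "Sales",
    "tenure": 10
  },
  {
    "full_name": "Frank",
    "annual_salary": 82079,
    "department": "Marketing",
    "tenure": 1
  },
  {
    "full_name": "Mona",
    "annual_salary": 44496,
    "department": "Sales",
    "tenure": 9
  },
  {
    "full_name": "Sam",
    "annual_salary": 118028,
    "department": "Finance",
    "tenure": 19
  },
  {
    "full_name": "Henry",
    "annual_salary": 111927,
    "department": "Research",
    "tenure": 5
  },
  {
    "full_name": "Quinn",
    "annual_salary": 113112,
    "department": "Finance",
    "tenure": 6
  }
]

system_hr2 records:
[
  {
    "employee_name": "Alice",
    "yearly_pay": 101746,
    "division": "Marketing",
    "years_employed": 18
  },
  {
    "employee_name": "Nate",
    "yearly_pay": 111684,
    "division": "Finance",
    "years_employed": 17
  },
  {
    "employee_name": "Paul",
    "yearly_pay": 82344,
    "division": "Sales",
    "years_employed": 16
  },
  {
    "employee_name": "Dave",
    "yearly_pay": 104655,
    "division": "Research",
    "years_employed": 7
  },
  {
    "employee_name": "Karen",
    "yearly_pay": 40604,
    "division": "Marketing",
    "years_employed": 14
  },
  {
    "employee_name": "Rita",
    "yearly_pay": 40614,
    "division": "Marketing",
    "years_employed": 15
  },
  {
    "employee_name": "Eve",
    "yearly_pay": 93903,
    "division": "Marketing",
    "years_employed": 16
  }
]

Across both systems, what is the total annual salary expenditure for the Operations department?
0

Schema mappings:
- "department" (system_hr1) = "division" (system_hr2) = department
- "annual_salary" (system_hr1) = "yearly_pay" (system_hr2) = salary

Operations salaries from system_hr1: 0
Operations salaries from system_hr2: 0

Total: 0 + 0 = 0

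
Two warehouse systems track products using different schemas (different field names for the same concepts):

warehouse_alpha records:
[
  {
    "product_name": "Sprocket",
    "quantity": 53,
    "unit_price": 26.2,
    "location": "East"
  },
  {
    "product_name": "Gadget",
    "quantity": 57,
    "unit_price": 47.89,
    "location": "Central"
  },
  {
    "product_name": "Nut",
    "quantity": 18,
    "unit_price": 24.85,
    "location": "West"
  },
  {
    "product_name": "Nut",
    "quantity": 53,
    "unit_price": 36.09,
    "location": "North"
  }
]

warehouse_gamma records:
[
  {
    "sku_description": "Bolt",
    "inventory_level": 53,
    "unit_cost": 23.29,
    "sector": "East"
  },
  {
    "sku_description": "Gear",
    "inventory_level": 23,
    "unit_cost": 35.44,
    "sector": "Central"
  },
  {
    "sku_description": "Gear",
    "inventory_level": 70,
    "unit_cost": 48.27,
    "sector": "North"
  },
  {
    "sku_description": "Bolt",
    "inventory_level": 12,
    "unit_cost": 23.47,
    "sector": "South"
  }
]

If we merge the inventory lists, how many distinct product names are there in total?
5

Schema mapping: "product_name" (warehouse_alpha) = "sku_description" (warehouse_gamma) = product name

Products in warehouse_alpha: ['Gadget', 'Nut', 'Sprocket']
Products in warehouse_gamma: ['Bolt', 'Gear']

Union (unique products): ['Bolt', 'Gadget', 'Gear', 'Nut', 'Sprocket']
Count: 5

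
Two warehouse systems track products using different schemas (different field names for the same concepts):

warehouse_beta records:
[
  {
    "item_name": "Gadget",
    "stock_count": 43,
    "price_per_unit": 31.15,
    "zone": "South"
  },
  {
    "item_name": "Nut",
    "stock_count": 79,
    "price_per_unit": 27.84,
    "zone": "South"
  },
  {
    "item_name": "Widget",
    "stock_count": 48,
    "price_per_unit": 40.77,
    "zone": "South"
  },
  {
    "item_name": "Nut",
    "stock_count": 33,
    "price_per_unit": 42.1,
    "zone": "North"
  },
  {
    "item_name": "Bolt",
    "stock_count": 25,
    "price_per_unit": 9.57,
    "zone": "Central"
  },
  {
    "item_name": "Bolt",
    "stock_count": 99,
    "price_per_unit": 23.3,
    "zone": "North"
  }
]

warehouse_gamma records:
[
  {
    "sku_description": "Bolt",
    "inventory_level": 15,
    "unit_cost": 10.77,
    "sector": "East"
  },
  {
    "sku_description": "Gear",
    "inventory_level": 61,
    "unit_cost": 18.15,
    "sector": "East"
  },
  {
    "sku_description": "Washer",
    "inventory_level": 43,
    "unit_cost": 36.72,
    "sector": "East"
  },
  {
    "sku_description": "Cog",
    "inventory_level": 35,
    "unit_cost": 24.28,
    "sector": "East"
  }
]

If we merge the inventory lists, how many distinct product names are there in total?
7

Schema mapping: "item_name" (warehouse_beta) = "sku_description" (warehouse_gamma) = product name

Products in warehouse_beta: ['Bolt', 'Gadget', 'Nut', 'Widget']
Products in warehouse_gamma: ['Bolt', 'Cog', 'Gear', 'Washer']

Union (unique products): ['Bolt', 'Cog', 'Gadget', 'Gear', 'Nut', 'Washer', 'Widget']
Count: 7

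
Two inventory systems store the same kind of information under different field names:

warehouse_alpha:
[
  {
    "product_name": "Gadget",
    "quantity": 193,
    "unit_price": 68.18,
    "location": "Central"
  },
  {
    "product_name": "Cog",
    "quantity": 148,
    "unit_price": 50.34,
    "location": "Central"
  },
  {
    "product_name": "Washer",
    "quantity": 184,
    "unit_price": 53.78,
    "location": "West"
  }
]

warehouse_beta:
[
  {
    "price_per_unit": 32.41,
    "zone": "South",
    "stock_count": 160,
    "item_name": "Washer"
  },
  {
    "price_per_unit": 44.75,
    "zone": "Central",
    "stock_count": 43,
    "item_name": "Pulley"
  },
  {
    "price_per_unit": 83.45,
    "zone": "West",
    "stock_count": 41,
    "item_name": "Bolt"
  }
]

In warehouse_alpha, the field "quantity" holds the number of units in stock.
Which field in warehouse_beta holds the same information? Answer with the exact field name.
stock_count

In warehouse_alpha, "quantity" holds the number of units in stock.
The fields in warehouse_beta are: "price_per_unit", "zone", "stock_count", "item_name".
"stock_count" is the match: the name refers to the same concept and its values are whole-number counts (e.g. 160, 43).
The other fields ("price_per_unit", "zone", "item_name") hold different kinds of data.

So "quantity" in warehouse_alpha corresponds to "stock_count" in warehouse_beta.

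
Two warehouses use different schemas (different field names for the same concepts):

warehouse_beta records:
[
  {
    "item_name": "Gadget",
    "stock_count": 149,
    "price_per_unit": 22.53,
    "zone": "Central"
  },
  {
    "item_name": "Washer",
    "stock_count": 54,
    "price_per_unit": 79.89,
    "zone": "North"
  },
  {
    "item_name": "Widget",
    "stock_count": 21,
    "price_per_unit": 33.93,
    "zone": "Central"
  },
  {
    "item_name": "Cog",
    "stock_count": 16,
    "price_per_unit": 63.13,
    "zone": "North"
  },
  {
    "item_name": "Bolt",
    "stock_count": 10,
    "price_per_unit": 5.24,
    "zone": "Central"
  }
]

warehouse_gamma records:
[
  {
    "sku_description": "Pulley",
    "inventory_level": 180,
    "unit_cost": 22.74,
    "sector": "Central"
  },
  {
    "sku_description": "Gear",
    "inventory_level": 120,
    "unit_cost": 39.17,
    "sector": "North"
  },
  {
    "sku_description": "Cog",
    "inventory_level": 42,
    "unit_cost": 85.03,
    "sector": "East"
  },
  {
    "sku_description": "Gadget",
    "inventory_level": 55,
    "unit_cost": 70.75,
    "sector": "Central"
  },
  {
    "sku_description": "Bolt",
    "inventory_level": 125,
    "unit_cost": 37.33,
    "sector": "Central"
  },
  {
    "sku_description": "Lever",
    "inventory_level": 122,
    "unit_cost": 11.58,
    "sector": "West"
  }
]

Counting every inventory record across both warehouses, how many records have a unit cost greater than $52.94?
4

Schema mapping: "price_per_unit" (warehouse_beta) = "unit_cost" (warehouse_gamma) = unit cost

Records > $52.94 in warehouse_beta: 2
Records > $52.94 in warehouse_gamma: 2

Total count: 2 + 2 = 4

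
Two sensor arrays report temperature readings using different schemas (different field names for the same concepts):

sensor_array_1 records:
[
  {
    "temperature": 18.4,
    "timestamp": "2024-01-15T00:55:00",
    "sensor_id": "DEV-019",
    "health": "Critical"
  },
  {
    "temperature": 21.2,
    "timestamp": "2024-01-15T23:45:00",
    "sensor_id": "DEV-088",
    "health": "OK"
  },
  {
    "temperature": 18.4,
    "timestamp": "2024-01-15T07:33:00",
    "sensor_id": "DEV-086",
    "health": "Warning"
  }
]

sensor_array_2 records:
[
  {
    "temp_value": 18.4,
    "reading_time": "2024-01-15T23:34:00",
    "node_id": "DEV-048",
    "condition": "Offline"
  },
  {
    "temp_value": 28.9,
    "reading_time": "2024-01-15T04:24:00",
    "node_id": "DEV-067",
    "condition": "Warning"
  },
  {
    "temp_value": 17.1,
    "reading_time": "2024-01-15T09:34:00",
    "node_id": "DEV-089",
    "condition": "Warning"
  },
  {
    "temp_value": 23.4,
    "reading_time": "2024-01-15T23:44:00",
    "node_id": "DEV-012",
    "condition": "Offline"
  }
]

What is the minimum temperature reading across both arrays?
17.1

Schema mapping: "temperature" (sensor_array_1) = "temp_value" (sensor_array_2) = temperature reading

Minimum in sensor_array_1: 18.4
Minimum in sensor_array_2: 17.1

Overall minimum: min(18.4, 17.1) = 17.1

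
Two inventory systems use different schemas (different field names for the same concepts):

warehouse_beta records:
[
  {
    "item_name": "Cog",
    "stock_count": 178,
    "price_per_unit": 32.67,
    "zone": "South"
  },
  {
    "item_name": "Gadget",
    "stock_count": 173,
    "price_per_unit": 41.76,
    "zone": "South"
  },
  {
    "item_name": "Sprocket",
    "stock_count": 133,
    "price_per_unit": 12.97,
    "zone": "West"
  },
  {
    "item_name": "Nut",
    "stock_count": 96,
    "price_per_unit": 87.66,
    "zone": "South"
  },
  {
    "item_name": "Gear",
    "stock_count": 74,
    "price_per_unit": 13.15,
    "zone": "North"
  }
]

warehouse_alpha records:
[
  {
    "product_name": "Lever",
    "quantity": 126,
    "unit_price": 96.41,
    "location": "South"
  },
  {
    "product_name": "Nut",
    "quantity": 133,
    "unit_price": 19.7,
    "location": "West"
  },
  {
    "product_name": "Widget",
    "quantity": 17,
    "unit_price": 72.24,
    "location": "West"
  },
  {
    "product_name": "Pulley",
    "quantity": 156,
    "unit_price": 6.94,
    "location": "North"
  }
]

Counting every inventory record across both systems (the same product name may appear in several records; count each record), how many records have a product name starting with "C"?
1

Schema mapping: "item_name" (warehouse_beta) = "product_name" (warehouse_alpha) = product name

Records with product name starting with "C" in warehouse_beta: 1
Records with product name starting with "C" in warehouse_alpha: 0

Total: 1 + 0 = 1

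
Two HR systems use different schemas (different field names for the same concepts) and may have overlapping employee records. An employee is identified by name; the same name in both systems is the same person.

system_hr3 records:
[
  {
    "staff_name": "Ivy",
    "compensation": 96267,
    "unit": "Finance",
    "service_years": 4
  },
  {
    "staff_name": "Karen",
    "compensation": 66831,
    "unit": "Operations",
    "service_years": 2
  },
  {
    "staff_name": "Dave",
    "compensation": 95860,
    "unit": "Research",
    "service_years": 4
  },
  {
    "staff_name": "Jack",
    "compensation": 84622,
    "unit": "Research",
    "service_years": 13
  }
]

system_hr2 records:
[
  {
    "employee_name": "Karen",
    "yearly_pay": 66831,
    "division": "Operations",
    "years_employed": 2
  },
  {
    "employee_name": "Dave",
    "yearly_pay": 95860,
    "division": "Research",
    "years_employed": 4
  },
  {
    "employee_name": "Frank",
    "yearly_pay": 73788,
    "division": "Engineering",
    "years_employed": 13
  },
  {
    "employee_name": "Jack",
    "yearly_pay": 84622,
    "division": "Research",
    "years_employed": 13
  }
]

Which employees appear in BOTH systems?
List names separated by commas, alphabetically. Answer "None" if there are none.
Dave, Jack, Karen

Schema mapping: "staff_name" (system_hr3) = "employee_name" (system_hr2) = employee name

Names in system_hr3: ['Dave', 'Ivy', 'Jack', 'Karen']
Names in system_hr2: ['Dave', 'Frank', 'Jack', 'Karen']

Intersection: ['Dave', 'Jack', 'Karen']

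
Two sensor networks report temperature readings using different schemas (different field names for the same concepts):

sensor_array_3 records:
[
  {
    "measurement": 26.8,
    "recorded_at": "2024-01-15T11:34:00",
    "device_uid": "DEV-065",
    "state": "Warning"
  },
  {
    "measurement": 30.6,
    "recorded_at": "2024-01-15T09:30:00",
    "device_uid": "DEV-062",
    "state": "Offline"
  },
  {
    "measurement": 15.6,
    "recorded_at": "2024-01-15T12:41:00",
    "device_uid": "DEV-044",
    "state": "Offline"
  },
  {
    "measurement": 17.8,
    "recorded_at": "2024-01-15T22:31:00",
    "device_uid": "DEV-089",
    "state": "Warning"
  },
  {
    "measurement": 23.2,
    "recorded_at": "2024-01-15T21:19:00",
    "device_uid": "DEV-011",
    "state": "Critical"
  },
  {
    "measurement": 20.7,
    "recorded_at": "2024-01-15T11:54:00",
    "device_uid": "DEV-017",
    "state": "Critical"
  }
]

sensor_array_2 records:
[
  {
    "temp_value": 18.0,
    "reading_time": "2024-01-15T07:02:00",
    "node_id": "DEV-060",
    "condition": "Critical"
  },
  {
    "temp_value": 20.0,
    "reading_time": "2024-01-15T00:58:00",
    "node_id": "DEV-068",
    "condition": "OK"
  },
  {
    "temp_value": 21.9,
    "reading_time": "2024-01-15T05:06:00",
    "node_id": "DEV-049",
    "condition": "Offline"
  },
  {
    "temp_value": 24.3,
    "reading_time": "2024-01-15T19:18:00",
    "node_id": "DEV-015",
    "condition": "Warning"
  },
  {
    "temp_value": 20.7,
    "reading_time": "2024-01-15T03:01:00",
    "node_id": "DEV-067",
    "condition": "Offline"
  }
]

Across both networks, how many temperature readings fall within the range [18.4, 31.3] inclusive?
8

Schema mapping: "measurement" (sensor_array_3) = "temp_value" (sensor_array_2) = temperature

Readings in [18.4, 31.3] from sensor_array_3: 4
Readings in [18.4, 31.3] from sensor_array_2: 4

Total count: 4 + 4 = 8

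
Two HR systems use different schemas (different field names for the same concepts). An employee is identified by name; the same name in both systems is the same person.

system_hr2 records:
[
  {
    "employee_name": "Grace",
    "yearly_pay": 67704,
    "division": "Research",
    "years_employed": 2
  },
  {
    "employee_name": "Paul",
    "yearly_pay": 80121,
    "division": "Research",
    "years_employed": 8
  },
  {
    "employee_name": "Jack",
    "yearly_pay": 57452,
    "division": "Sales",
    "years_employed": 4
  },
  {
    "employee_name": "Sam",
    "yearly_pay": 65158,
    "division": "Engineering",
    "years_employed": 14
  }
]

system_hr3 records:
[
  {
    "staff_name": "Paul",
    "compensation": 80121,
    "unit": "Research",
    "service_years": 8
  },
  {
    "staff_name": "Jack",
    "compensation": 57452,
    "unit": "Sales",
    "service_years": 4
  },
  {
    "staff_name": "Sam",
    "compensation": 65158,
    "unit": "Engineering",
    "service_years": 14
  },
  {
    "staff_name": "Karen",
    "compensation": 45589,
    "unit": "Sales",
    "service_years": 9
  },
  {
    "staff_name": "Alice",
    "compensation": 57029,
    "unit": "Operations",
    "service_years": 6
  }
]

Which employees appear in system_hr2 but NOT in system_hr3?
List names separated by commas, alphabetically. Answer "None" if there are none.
Grace

Schema mapping: "employee_name" (system_hr2) = "staff_name" (system_hr3) = employee name

Names in system_hr2: ['Grace', 'Jack', 'Paul', 'Sam']
Names in system_hr3: ['Alice', 'Jack', 'Karen', 'Paul', 'Sam']

In system_hr2 but not system_hr3: ['Grace']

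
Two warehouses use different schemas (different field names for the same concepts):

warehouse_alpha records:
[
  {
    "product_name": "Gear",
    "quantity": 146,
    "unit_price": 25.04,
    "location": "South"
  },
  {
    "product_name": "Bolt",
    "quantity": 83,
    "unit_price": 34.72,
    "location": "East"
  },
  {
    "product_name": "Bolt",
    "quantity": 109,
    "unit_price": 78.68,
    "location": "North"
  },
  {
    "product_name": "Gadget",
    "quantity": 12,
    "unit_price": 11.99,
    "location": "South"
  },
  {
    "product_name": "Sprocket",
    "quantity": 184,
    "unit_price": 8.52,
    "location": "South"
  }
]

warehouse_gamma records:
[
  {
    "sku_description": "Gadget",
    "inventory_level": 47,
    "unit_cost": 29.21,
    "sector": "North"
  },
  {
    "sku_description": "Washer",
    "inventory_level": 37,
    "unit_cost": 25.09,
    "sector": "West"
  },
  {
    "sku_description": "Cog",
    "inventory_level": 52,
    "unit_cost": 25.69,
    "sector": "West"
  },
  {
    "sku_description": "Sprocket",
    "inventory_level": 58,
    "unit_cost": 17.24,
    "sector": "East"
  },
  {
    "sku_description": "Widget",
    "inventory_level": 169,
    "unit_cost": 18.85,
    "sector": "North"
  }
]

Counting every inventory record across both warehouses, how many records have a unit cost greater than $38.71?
1

Schema mapping: "unit_price" (warehouse_alpha) = "unit_cost" (warehouse_gamma) = unit cost

Records > $38.71 in warehouse_alpha: 1
Records > $38.71 in warehouse_gamma: 0

Total count: 1 + 0 = 1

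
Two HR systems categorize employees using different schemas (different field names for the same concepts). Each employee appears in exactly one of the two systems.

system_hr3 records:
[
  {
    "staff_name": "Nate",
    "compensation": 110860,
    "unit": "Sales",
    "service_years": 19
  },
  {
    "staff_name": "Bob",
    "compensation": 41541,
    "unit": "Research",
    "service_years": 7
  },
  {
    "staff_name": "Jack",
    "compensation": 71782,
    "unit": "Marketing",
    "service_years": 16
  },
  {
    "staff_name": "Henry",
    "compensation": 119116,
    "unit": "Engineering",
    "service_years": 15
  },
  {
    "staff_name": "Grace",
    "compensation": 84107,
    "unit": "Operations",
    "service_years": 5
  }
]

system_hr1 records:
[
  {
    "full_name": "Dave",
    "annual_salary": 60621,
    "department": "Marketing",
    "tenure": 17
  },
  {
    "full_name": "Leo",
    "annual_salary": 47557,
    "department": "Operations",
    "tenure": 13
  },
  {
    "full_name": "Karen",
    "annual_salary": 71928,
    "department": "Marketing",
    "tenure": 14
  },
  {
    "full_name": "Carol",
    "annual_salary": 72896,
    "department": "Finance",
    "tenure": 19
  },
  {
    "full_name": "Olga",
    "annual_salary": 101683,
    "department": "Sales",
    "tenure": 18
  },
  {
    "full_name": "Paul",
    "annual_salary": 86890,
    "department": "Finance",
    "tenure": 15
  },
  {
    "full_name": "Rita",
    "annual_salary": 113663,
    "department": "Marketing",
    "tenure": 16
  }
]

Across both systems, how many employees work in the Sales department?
2

Schema mapping: "unit" (system_hr3) = "department" (system_hr1) = department

Sales employees in system_hr3: 1
Sales employees in system_hr1: 1

Total in Sales: 1 + 1 = 2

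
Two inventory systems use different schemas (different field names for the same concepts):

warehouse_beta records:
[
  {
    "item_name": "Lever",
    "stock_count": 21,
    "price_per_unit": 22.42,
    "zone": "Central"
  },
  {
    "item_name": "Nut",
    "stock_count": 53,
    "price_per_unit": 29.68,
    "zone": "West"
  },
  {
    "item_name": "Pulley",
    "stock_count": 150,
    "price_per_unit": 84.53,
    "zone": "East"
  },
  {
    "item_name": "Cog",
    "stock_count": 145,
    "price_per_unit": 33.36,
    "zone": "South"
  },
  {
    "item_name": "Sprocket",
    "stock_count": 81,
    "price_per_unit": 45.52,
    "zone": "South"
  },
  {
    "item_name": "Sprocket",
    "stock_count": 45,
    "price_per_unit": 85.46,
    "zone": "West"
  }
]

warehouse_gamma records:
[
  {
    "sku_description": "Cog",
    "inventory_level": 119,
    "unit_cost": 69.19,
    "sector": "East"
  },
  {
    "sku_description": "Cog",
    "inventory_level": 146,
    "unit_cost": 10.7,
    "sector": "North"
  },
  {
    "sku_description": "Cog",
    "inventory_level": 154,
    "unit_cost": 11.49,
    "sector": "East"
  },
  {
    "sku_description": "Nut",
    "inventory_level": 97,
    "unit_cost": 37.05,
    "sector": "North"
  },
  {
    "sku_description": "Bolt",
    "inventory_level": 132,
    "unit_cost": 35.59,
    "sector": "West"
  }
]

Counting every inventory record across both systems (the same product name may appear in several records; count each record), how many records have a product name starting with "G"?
0

Schema mapping: "item_name" (warehouse_beta) = "sku_description" (warehouse_gamma) = product name

Records with product name starting with "G" in warehouse_beta: 0
Records with product name starting with "G" in warehouse_gamma: 0

Total: 0 + 0 = 0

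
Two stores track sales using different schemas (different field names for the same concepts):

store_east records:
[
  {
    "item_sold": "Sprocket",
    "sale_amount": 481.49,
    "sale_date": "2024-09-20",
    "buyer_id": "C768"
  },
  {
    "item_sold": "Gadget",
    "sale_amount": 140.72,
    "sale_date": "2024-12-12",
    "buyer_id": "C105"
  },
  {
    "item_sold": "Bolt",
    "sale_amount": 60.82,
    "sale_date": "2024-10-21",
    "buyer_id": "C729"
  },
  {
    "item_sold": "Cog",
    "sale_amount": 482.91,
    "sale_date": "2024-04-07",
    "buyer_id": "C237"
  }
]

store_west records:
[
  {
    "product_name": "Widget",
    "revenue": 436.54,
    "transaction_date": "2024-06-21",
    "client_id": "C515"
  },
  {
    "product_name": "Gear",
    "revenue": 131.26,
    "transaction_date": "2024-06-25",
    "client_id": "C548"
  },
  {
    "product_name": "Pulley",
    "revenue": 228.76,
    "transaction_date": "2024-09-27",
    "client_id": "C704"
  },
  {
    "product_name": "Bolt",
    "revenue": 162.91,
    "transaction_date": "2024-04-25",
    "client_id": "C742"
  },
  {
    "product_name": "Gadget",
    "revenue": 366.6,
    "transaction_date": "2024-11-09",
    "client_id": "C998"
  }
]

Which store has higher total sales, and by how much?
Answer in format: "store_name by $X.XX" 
store_west by $160.13

Schema mapping: "sale_amount" (store_east) = "revenue" (store_west) = sale amount

Total for store_east: 1165.94
Total for store_west: 1326.07

Difference: |1165.94 - 1326.07| = 160.13
store_west has higher sales by $160.13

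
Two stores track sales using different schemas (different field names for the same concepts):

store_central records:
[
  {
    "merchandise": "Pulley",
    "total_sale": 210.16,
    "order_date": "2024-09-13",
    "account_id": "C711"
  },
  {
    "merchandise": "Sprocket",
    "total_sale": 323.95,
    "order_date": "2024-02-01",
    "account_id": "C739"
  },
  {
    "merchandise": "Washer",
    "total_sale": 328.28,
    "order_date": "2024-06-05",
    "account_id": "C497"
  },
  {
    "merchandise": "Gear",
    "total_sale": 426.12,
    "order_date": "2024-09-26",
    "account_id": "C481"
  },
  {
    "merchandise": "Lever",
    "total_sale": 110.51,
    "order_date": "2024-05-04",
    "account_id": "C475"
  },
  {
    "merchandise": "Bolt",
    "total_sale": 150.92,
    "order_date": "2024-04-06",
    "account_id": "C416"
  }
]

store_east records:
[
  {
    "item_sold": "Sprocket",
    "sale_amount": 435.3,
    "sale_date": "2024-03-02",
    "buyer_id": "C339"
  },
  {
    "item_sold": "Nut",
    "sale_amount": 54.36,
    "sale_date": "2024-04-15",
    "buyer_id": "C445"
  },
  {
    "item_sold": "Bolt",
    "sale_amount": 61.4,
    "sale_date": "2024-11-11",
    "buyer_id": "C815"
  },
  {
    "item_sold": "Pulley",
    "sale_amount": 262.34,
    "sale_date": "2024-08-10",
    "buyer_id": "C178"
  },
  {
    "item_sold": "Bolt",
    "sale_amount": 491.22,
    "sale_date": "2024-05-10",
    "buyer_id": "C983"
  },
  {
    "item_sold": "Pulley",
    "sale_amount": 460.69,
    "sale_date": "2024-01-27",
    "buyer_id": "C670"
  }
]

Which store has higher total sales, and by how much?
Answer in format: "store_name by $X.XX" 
store_east by $215.37

Schema mapping: "total_sale" (store_central) = "sale_amount" (store_east) = sale amount

Total for store_central: 1549.94
Total for store_east: 1765.31

Difference: |1549.94 - 1765.31| = 215.37
store_east has higher sales by $215.37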